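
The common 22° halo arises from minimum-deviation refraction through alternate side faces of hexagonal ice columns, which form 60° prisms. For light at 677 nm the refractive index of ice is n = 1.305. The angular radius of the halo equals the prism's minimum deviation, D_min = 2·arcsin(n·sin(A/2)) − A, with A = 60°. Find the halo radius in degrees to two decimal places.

n·sin(A/2) = 1.305 × sin 30° = 1.305 × 0.5000 = 0.6525.
D_min = 2·arcsin(0.6525) − 60° = 2 × 40.730° − 60° = 21.461°.

21.46°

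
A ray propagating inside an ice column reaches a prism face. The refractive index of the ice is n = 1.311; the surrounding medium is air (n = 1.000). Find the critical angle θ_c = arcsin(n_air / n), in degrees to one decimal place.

sin θ_c = n_air / n = 1.000 / 1.311 = 0.7628.
θ_c = arcsin(0.7628) = 49.71°.

49.7°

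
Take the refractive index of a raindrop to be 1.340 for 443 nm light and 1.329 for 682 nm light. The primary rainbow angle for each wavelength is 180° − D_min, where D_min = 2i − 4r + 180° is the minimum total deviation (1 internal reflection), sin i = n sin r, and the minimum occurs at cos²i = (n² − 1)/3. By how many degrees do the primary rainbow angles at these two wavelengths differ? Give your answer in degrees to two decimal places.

1.59°

At 443 nm (n = 1.340): cos²i = 0.26520 → i = 59.004°, r = 39.770°, D_min = 138.929°, rainbow angle = 41.071°.
At 682 nm (n = 1.329): cos²i = 0.25541 → i = 59.643°, r = 40.487°, D_min = 137.337°, rainbow angle = 42.663°.
Angular width = |41.071° − 42.663°| = 1.592°.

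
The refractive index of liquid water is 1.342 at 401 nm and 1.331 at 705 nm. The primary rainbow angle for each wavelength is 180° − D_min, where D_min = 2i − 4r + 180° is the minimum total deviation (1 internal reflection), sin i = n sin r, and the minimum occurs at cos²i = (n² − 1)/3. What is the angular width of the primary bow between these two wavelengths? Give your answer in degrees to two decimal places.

1.58°

At 401 nm (n = 1.342): cos²i = 0.26699 → i = 58.888°, r = 39.641°, D_min = 139.213°, rainbow angle = 40.787°.
At 705 nm (n = 1.331): cos²i = 0.25719 → i = 59.527°, r = 40.356°, D_min = 137.630°, rainbow angle = 42.370°.
Angular width = |40.787° − 42.370°| = 1.583°.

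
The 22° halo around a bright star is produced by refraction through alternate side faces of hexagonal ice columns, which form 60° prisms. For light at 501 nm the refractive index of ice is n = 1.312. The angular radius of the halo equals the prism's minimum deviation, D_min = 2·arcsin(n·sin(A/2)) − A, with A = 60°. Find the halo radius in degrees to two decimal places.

21.99°

n·sin(A/2) = 1.312 × sin 30° = 1.312 × 0.5000 = 0.6560.
D_min = 2·arcsin(0.6560) − 60° = 2 × 40.996° − 60° = 21.991°.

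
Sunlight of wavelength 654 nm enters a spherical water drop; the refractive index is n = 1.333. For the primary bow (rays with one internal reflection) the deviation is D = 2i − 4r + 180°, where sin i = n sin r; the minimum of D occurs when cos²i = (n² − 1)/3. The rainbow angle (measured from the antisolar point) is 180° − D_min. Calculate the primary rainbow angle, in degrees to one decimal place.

cos²i = (1.77689 − 1)/3 = 0.25896; i = arccos(0.50888) = 59.410°.
sin r = sin 59.410°/1.333 = 0.64579; r = 40.225°.
D_min = 2·59.410° − 4·40.225° + 180° = 137.922°.
Rainbow angle = 180° − D_min = 42.078°.

42.1°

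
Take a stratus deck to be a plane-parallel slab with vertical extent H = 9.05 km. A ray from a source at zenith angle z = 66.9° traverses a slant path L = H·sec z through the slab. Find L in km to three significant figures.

23.1 km

sec z = 1/cos 66.9° = 2.5488.
L = 9.05 × 2.5488 = 23.067 km.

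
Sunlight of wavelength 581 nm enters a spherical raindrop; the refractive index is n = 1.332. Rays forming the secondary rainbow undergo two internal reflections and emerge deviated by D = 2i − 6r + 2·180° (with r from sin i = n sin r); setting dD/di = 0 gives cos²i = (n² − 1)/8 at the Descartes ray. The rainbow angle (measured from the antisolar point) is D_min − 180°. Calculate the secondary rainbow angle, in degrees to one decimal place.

50.6°

cos²i = (1.77422 − 1)/8 = 0.09678; i = arccos(0.31109) = 71.875°.
sin r = sin 71.875°/1.332 = 0.71350; r = 45.520°.
D_min = 2·71.875° − 6·45.520° + 360° = 230.628°.
Rainbow angle = D_min − 180° = 50.628°.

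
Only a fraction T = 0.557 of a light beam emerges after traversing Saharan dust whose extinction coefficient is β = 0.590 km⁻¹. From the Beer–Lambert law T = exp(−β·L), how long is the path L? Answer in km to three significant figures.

Beer–Lambert: T = exp(−βL) ⇒ L = −ln(T)/β = −ln(0.557)/0.590 = 0.5852/0.590 = 0.9918 km.

0.992 km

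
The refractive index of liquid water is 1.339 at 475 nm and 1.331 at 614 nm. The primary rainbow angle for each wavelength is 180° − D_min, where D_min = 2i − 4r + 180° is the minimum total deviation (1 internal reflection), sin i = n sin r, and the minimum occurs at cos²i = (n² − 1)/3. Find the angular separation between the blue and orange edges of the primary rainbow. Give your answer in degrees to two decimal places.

At 475 nm (n = 1.339): cos²i = 0.26431 → i = 59.062°, r = 39.834°, D_min = 138.786°, rainbow angle = 41.214°.
At 614 nm (n = 1.331): cos²i = 0.25719 → i = 59.527°, r = 40.356°, D_min = 137.630°, rainbow angle = 42.370°.
Angular width = |41.214° − 42.370°| = 1.156°.

1.16°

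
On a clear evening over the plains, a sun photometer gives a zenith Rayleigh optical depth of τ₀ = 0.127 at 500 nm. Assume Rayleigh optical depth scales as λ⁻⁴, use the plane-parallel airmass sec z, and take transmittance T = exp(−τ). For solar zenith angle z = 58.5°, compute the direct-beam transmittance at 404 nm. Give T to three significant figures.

0.565

sec 58.5° = 1.9139.
τ = 0.127 × (500/404)⁴ × 1.9139 = 0.127 × 2.3461 × 1.9139 = 0.5703.
T = exp(−0.5703) = 0.5654.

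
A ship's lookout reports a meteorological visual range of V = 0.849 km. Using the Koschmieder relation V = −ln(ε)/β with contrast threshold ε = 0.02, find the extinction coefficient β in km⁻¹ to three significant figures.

β = −ln(0.02) / V = 3.912 / 0.849 = 4.6078 km⁻¹.

4.61 km⁻¹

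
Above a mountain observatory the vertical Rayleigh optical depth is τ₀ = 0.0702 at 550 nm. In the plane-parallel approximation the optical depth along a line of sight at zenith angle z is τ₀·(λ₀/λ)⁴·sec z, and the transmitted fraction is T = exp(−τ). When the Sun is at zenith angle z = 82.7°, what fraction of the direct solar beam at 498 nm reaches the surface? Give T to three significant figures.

0.440

sec 82.7° = 7.8700.
τ = 0.0702 × (550/498)⁴ × 7.8700 = 0.0702 × 1.4878 × 7.8700 = 0.8220.
T = exp(−0.8220) = 0.4396.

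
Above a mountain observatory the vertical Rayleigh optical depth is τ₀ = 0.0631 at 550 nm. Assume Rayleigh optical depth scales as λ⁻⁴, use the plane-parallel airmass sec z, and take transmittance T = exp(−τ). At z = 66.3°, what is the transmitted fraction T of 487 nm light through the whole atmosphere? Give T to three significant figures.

0.775

sec 66.3° = 2.4879.
τ = 0.0631 × (550/487)⁴ × 2.4879 = 0.0631 × 1.6268 × 2.4879 = 0.2554.
T = exp(−0.2554) = 0.7746.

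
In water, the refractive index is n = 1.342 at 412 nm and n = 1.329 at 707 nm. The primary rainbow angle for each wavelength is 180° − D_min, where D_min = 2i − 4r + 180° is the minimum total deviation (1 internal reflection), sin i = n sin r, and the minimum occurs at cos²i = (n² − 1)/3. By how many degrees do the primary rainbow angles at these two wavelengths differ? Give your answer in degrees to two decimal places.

1.88°

At 412 nm (n = 1.342): cos²i = 0.26699 → i = 58.888°, r = 39.641°, D_min = 139.213°, rainbow angle = 40.787°.
At 707 nm (n = 1.329): cos²i = 0.25541 → i = 59.643°, r = 40.487°, D_min = 137.337°, rainbow angle = 42.663°.
Angular width = |40.787° − 42.663°| = 1.876°.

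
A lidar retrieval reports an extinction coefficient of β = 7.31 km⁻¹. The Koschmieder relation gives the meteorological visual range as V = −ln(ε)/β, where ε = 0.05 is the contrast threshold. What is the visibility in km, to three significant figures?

V = −ln(0.05) / 7.31 = 2.996 / 7.31 = 0.4098 km.

0.410 km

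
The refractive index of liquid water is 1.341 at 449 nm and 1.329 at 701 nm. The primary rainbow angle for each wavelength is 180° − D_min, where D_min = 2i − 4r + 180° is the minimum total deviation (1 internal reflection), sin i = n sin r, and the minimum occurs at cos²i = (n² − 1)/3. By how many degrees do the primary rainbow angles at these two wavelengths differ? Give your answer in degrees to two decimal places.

At 449 nm (n = 1.341): cos²i = 0.26609 → i = 58.946°, r = 39.705°, D_min = 139.071°, rainbow angle = 40.929°.
At 701 nm (n = 1.329): cos²i = 0.25541 → i = 59.643°, r = 40.487°, D_min = 137.337°, rainbow angle = 42.663°.
Angular width = |40.929° − 42.663°| = 1.735°.

1.73°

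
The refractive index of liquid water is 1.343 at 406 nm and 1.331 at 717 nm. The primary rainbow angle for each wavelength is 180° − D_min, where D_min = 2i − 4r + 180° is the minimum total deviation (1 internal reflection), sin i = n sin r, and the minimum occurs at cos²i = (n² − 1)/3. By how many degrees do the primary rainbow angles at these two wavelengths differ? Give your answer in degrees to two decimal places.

1.72°

At 406 nm (n = 1.343): cos²i = 0.26788 → i = 58.830°, r = 39.577°, D_min = 139.354°, rainbow angle = 40.646°.
At 717 nm (n = 1.331): cos²i = 0.25719 → i = 59.527°, r = 40.356°, D_min = 137.630°, rainbow angle = 42.370°.
Angular width = |40.646° − 42.370°| = 1.724°.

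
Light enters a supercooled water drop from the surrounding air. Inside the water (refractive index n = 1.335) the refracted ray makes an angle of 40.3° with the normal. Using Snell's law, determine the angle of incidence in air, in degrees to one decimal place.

59.7°

Snell: sin θ_i = n · sin θ_r = 1.335 × sin 40.3° = 1.335 × 0.6468 = 0.8635.
θ_i = arcsin(0.8635) = 59.71°.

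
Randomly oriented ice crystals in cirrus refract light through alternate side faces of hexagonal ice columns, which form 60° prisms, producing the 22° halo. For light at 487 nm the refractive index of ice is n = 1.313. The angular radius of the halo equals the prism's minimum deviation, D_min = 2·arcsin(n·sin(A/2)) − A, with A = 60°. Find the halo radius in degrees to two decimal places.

n·sin(A/2) = 1.313 × sin 30° = 1.313 × 0.5000 = 0.6565.
D_min = 2·arcsin(0.6565) − 60° = 2 × 41.033° − 60° = 22.067°.

22.07°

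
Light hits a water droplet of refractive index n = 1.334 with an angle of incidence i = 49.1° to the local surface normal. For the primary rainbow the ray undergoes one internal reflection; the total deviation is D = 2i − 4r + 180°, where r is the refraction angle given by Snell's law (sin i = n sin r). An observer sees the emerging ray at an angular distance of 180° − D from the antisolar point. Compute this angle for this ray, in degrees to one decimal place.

sin r = sin 49.1° / 1.334 = 0.7559/1.334 = 0.5666; r = 34.51°.
D = 2·49.1° − 4·34.51° + 180° = 98.20° − 138.06° + 180° = 140.14°.
Angle from antisolar point = 180° − D = 39.86°.

39.9°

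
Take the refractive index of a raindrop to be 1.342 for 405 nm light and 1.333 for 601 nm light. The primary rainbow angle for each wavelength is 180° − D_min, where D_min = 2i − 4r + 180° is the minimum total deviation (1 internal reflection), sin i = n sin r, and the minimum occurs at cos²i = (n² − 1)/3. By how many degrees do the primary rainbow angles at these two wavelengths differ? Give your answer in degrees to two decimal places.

At 405 nm (n = 1.342): cos²i = 0.26699 → i = 58.888°, r = 39.641°, D_min = 139.213°, rainbow angle = 40.787°.
At 601 nm (n = 1.333): cos²i = 0.25896 → i = 59.410°, r = 40.225°, D_min = 137.922°, rainbow angle = 42.078°.
Angular width = |40.787° − 42.078°| = 1.291°.

1.29°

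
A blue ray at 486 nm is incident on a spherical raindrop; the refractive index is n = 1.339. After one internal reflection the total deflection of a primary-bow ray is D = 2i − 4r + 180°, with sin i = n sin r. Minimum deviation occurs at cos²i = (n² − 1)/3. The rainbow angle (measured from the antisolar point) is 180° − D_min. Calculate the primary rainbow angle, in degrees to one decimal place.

41.2°

cos²i = (1.79292 − 1)/3 = 0.26431; i = arccos(0.51411) = 59.062°.
sin r = sin 59.062°/1.339 = 0.64057; r = 39.834°.
D_min = 2·59.062° − 4·39.834° + 180° = 138.786°.
Rainbow angle = 180° − D_min = 41.214°.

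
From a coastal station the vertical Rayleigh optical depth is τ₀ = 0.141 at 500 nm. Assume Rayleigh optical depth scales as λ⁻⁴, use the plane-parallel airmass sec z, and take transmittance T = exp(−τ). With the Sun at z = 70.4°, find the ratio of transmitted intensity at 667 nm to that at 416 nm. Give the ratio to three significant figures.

2.11

Airmass: sec 70.4° = 2.9811.
τ(667 nm) = 0.141 × (500/667)⁴ × 2.9811 = 0.141 × 0.3158 × 2.9811 = 0.1327.
τ(416 nm) = 0.141 × (500/416)⁴ × 2.9811 = 0.141 × 2.0869 × 2.9811 = 0.8772.
T(667)/T(416) = exp(τ_B − τ_A) = exp(0.7445) = 2.1053.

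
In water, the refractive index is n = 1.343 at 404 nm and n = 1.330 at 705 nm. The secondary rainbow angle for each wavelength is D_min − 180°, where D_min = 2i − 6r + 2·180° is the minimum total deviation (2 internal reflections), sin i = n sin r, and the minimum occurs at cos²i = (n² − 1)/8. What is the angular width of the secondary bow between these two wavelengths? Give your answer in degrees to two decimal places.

At 404 nm (n = 1.343): cos²i = 0.10046 → i = 71.522°, r = 44.928°, D_min = 233.478°, rainbow angle = 53.478°.
At 705 nm (n = 1.330): cos²i = 0.09611 → i = 71.940°, r = 45.630°, D_min = 230.101°, rainbow angle = 50.101°.
Angular width = |53.478° − 50.101°| = 3.377°.

3.38°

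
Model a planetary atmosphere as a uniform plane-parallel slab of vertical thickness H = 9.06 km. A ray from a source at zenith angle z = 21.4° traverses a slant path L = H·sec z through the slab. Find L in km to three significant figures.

sec z = 1/cos 21.4° = 1.0740.
L = 9.06 × 1.0740 = 9.731 km.

9.73 km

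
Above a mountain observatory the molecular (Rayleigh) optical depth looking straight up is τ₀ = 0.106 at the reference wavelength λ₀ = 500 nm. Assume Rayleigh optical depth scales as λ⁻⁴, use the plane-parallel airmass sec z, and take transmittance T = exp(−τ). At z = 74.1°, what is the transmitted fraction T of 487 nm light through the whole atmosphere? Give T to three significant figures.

sec 74.1° = 3.6502.
τ = 0.106 × (500/487)⁴ × 3.6502 = 0.106 × 1.1111 × 3.6502 = 0.4299.
T = exp(−0.4299) = 0.6506.

0.651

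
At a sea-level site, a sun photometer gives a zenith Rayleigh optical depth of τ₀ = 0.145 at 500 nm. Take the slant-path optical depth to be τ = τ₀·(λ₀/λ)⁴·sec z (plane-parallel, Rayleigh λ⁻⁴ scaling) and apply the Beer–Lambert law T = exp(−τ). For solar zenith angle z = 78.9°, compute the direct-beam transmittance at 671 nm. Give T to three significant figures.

sec 78.9° = 5.1942.
τ = 0.145 × (500/671)⁴ × 5.1942 = 0.145 × 0.3083 × 5.1942 = 0.2322.
T = exp(−0.2322) = 0.7928.

0.793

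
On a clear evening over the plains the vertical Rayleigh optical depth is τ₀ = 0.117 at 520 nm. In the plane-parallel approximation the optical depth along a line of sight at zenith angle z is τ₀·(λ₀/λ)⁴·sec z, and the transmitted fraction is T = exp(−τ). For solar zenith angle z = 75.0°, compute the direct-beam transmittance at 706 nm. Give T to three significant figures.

sec 75.0° = 3.8637.
τ = 0.117 × (520/706)⁴ × 3.8637 = 0.117 × 0.2943 × 3.8637 = 0.1330.
T = exp(−0.1330) = 0.8754.

0.875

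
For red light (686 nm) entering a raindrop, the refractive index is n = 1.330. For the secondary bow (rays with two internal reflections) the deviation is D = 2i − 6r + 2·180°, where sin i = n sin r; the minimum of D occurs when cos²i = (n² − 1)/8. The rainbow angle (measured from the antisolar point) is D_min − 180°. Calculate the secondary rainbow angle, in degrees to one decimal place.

50.1°

cos²i = (1.76890 − 1)/8 = 0.09611; i = arccos(0.31002) = 71.940°.
sin r = sin 71.940°/1.330 = 0.71483; r = 45.630°.
D_min = 2·71.940° − 6·45.630° + 360° = 230.101°.
Rainbow angle = D_min − 180° = 50.101°.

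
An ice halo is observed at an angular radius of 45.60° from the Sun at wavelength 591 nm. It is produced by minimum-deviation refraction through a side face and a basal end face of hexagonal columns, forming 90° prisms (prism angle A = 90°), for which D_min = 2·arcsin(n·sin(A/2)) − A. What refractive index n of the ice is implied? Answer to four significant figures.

Rearranging: n = sin((D_min + A)/2) / sin(A/2).
(D_min + A)/2 = (45.60° + 90°)/2 = 67.800°.
n = sin 67.800° / sin 45° = 0.9259 / 0.7071 = 1.3094.

1.309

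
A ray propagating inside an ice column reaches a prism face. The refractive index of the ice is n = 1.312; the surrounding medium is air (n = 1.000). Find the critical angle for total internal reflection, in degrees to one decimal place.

49.7°

sin θ_c = n_air / n = 1.000 / 1.312 = 0.7622.
θ_c = arcsin(0.7622) = 49.66°.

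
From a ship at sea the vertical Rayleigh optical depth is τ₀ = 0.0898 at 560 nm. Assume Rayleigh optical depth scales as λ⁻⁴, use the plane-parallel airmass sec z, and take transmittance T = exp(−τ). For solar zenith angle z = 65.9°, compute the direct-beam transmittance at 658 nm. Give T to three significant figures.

0.891

sec 65.9° = 2.4490.
τ = 0.0898 × (560/658)⁴ × 2.4490 = 0.0898 × 0.5246 × 2.4490 = 0.1154.
T = exp(−0.1154) = 0.8910.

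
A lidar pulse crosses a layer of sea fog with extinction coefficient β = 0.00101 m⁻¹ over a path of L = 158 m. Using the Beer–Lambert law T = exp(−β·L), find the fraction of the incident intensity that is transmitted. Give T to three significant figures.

τ = β·L = 0.00101 × 158 = 0.1596.
T = exp(−0.1596) = 0.8525.

0.853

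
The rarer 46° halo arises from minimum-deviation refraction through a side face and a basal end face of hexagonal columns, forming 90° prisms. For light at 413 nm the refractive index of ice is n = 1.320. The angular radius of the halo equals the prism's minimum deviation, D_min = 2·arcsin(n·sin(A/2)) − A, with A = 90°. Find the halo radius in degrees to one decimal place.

n·sin(A/2) = 1.320 × sin 45° = 1.320 × 0.7071 = 0.9334.
D_min = 2·arcsin(0.9334) − 90° = 2 × 68.968° − 90° = 47.936°.

47.9°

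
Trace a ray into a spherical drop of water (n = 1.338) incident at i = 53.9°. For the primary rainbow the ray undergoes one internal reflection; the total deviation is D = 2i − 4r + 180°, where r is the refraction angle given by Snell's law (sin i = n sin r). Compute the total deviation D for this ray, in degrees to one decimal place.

139.2°

sin r = sin 53.9° / 1.338 = 0.8080/1.338 = 0.6039; r = 37.15°.
D = 2·53.9° − 4·37.15° + 180° = 107.80° − 148.59° + 180° = 139.21°.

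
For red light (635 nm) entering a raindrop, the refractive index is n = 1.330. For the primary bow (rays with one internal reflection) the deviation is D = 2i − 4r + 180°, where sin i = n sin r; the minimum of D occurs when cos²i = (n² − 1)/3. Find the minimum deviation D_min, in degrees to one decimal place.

cos²i = (1.76890 − 1)/3 = 0.25630; i = arccos(0.50626) = 59.585°.
sin r = sin 59.585°/1.330 = 0.64841; r = 40.422°.
D_min = 2·59.585° − 4·40.422° + 180° = 137.484°.

137.5°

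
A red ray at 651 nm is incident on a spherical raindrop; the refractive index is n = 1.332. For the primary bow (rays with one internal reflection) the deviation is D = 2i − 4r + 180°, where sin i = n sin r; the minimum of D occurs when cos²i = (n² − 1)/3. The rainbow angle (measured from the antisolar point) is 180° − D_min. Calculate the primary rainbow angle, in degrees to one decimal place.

42.2°

cos²i = (1.77422 − 1)/3 = 0.25807; i = arccos(0.50801) = 59.469°.
sin r = sin 59.469°/1.332 = 0.64666; r = 40.290°.
D_min = 2·59.469° − 4·40.290° + 180° = 137.776°.
Rainbow angle = 180° − D_min = 42.224°.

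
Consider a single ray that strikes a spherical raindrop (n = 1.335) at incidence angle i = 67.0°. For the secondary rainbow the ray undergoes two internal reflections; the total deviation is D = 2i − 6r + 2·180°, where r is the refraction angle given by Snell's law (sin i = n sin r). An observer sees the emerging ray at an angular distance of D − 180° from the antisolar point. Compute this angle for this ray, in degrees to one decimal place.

sin r = sin 67.0° / 1.335 = 0.9205/1.335 = 0.6895; r = 43.59°.
D = 2·67.0° − 6·43.59° + 2·180° = 134.00° − 261.55° + 360° = 232.45°.
Angle from antisolar point = D − 180° = 52.45°.

52.4°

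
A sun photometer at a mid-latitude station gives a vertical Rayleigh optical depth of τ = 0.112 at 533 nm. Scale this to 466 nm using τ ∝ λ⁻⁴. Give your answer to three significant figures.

τ(466 nm) = τ(533 nm) × (533/466)⁴ = 0.112 × (1.1438)⁴ = 0.112 × 1.7115 = 0.1917.

0.192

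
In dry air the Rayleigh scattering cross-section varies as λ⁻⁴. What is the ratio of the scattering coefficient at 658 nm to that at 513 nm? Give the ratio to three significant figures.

0.369

Rayleigh scattering ∝ λ⁻⁴, so the ratio of coefficients is the inverse fourth power of the wavelength ratio.
σ(658)/σ(513) = (513/658)⁴ = (0.7796)⁴ = 0.3695.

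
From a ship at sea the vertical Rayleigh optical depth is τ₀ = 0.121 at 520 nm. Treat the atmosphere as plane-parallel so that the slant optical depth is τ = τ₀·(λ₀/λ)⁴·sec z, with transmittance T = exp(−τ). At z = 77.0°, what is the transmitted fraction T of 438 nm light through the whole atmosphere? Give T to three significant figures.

sec 77.0° = 4.4454.
τ = 0.121 × (520/438)⁴ × 4.4454 = 0.121 × 1.9866 × 4.4454 = 1.0686.
T = exp(−1.0686) = 0.3435.

0.343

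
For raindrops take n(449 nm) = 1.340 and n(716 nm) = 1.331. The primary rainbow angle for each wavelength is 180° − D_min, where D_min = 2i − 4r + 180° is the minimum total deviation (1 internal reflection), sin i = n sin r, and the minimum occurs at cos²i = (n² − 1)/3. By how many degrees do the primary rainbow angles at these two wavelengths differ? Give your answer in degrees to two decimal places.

1.30°

At 449 nm (n = 1.340): cos²i = 0.26520 → i = 59.004°, r = 39.770°, D_min = 138.929°, rainbow angle = 41.071°.
At 716 nm (n = 1.331): cos²i = 0.25719 → i = 59.527°, r = 40.356°, D_min = 137.630°, rainbow angle = 42.370°.
Angular width = |41.071° − 42.370°| = 1.299°.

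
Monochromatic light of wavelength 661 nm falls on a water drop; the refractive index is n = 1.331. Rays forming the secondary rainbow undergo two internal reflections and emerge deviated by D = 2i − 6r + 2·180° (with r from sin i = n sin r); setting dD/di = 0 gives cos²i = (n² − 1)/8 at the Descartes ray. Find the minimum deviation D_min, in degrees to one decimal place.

cos²i = (1.77156 − 1)/8 = 0.09645; i = arccos(0.31056) = 71.907°.
sin r = sin 71.907°/1.331 = 0.71417; r = 45.575°.
D_min = 2·71.907° − 6·45.575° + 360° = 230.365°.

230.4°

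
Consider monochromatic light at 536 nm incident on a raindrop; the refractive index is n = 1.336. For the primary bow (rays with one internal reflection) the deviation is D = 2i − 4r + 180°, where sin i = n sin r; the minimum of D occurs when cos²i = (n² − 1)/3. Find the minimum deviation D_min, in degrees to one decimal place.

cos²i = (1.78490 − 1)/3 = 0.26163; i = arccos(0.51150) = 59.236°.
sin r = sin 59.236°/1.336 = 0.64318; r = 40.029°.
D_min = 2·59.236° − 4·40.029° + 180° = 138.356°.

138.4°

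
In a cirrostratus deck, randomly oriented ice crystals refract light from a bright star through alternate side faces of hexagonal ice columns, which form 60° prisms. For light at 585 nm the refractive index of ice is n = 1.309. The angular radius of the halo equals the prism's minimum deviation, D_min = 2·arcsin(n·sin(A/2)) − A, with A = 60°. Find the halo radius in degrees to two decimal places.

21.76°

n·sin(A/2) = 1.309 × sin 30° = 1.309 × 0.5000 = 0.6545.
D_min = 2·arcsin(0.6545) − 60° = 2 × 40.882° − 60° = 21.763°.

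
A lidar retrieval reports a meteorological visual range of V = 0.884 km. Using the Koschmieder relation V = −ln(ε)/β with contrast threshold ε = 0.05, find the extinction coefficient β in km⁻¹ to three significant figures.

β = −ln(0.05) / V = 2.996 / 0.884 = 3.3888 km⁻¹.

3.39 km⁻¹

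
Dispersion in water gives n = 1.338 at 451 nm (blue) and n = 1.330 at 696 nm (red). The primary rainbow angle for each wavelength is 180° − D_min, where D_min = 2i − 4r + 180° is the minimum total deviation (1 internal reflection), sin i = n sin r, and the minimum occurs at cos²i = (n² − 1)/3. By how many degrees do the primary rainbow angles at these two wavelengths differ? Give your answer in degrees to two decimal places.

At 451 nm (n = 1.338): cos²i = 0.26341 → i = 59.120°, r = 39.899°, D_min = 138.643°, rainbow angle = 41.357°.
At 696 nm (n = 1.330): cos²i = 0.25630 → i = 59.585°, r = 40.422°, D_min = 137.484°, rainbow angle = 42.516°.
Angular width = |41.357° − 42.516°| = 1.160°.

1.16°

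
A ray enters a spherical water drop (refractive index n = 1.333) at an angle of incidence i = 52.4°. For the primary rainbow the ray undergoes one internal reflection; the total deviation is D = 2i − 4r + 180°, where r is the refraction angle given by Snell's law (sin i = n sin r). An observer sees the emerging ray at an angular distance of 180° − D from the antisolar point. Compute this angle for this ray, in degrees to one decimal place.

41.1°

sin r = sin 52.4° / 1.333 = 0.7923/1.333 = 0.5944; r = 36.47°.
D = 2·52.4° − 4·36.47° + 180° = 104.80° − 145.87° + 180° = 138.93°.
Angle from antisolar point = 180° − D = 41.07°.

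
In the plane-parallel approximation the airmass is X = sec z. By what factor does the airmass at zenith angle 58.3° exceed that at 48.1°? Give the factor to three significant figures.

1.27

X(58.3°)/X(48.1°) = sec 58.3° / sec 48.1° = cos 48.1° / cos 58.3° = 0.6678/0.5255 = 1.2709.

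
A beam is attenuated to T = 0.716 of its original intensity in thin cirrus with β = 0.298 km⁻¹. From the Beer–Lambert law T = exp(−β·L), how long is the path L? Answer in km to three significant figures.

1.12 km

Beer–Lambert: T = exp(−βL) ⇒ L = −ln(T)/β = −ln(0.716)/0.298 = 0.3341/0.298 = 1.121 km.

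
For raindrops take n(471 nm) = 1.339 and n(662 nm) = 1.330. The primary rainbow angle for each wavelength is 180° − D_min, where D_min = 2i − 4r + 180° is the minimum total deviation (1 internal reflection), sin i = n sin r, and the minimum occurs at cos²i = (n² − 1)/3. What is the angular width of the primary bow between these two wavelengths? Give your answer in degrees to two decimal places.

1.30°

At 471 nm (n = 1.339): cos²i = 0.26431 → i = 59.062°, r = 39.834°, D_min = 138.786°, rainbow angle = 41.214°.
At 662 nm (n = 1.330): cos²i = 0.25630 → i = 59.585°, r = 40.422°, D_min = 137.484°, rainbow angle = 42.516°.
Angular width = |41.214° − 42.516°| = 1.303°.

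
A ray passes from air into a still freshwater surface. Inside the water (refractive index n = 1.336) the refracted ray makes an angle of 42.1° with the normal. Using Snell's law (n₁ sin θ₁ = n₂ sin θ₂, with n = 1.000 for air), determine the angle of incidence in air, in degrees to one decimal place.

63.6°

Snell: sin θ_i = n · sin θ_r = 1.336 × sin 42.1° = 1.336 × 0.6704 = 0.8957.
θ_i = arcsin(0.8957) = 63.60°.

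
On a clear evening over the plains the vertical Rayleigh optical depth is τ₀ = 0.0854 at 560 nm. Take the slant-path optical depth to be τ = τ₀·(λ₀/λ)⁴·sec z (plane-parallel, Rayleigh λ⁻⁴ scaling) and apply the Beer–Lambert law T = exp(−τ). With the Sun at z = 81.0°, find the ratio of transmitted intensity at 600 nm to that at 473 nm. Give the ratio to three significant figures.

Airmass: sec 81.0° = 6.3925.
τ(600 nm) = 0.0854 × (560/600)⁴ × 6.3925 = 0.0854 × 0.7588 × 6.3925 = 0.4143.
τ(473 nm) = 0.0854 × (560/473)⁴ × 6.3925 = 0.0854 × 1.9648 × 6.3925 = 1.0726.
T(600)/T(473) = exp(τ_B − τ_A) = exp(0.6583) = 1.9316.

1.93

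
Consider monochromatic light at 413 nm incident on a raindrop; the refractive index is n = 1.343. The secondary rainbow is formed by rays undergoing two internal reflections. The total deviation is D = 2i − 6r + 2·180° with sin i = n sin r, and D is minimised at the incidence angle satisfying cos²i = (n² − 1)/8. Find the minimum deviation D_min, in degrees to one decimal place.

cos²i = (1.80365 − 1)/8 = 0.10046; i = arccos(0.31695) = 71.522°.
sin r = sin 71.522°/1.343 = 0.70621; r = 44.928°.
D_min = 2·71.522° − 6·44.928° + 360° = 233.478°.

233.5°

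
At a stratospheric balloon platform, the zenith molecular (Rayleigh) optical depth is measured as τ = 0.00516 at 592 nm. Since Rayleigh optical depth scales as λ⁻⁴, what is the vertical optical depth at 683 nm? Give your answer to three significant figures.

0.00291

τ(683 nm) = τ(592 nm) × (592/683)⁴ = 0.00516 × (0.8668)⁴ = 0.00516 × 0.5644 = 0.0029.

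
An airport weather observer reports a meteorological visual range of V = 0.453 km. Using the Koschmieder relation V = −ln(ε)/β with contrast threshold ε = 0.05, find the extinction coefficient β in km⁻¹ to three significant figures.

β = −ln(0.05) / V = 2.996 / 0.453 = 6.6131 km⁻¹.

6.61 km⁻¹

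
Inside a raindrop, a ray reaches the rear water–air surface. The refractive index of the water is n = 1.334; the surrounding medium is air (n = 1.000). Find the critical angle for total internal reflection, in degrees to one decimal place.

sin θ_c = n_air / n = 1.000 / 1.334 = 0.7496.
θ_c = arcsin(0.7496) = 48.56°.

48.6°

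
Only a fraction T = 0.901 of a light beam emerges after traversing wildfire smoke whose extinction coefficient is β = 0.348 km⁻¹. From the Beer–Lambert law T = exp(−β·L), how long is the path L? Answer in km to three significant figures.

0.300 km

Beer–Lambert: T = exp(−βL) ⇒ L = −ln(T)/β = −ln(0.901)/0.348 = 0.1043/0.348 = 0.2996 km.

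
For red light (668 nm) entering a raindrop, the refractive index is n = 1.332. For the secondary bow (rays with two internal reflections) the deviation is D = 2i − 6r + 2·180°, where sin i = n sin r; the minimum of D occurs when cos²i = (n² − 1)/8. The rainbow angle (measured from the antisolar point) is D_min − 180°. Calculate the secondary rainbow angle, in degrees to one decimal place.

50.6°

cos²i = (1.77422 − 1)/8 = 0.09678; i = arccos(0.31109) = 71.875°.
sin r = sin 71.875°/1.332 = 0.71350; r = 45.520°.
D_min = 2·71.875° − 6·45.520° + 360° = 230.628°.
Rainbow angle = D_min − 180° = 50.628°.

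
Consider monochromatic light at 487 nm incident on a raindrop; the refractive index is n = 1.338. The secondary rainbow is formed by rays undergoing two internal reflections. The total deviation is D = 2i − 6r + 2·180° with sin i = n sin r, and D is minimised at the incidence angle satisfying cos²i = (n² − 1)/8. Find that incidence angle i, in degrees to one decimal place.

71.7°

cos²i = (1.338² − 1)/8 = (1.79024 − 1)/8 = 0.09878.
cos i = 0.31429, so i = 71.682°.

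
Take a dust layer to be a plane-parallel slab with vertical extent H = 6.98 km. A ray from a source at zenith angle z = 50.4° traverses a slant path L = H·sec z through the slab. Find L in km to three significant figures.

11.0 km

sec z = 1/cos 50.4° = 1.5688.
L = 6.98 × 1.5688 = 10.950 km.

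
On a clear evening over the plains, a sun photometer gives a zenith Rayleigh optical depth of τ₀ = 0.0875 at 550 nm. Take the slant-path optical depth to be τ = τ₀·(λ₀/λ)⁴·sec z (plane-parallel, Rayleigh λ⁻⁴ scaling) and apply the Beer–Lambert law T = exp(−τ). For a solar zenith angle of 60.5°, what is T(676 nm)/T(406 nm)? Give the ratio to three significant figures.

Airmass: sec 60.5° = 2.0308.
τ(676 nm) = 0.0875 × (550/676)⁴ × 2.0308 = 0.0875 × 0.4382 × 2.0308 = 0.0779.
τ(406 nm) = 0.0875 × (550/406)⁴ × 2.0308 = 0.0875 × 3.3678 × 2.0308 = 0.5984.
T(676)/T(406) = exp(τ_B − τ_A) = exp(0.5206) = 1.6830.

1.68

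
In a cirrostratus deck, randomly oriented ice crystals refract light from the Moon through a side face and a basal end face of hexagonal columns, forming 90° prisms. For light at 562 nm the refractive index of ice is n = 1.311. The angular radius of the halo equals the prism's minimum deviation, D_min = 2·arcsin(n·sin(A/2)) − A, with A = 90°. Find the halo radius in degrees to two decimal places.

45.95°

n·sin(A/2) = 1.311 × sin 45° = 1.311 × 0.7071 = 0.9270.
D_min = 2·arcsin(0.9270) − 90° = 2 × 67.974° − 90° = 45.949°.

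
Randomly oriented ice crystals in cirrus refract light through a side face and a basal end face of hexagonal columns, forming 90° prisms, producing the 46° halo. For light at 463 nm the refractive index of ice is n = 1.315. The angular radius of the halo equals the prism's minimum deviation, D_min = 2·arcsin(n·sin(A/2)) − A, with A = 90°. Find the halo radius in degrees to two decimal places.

n·sin(A/2) = 1.315 × sin 45° = 1.315 × 0.7071 = 0.9298.
D_min = 2·arcsin(0.9298) − 90° = 2 × 68.411° − 90° = 46.821°.

46.82°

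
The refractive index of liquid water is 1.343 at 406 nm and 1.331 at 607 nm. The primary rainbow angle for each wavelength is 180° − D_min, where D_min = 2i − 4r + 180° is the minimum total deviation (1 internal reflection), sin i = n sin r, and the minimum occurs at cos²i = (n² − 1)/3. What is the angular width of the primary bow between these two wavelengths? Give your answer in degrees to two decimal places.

At 406 nm (n = 1.343): cos²i = 0.26788 → i = 58.830°, r = 39.577°, D_min = 139.354°, rainbow angle = 40.646°.
At 607 nm (n = 1.331): cos²i = 0.25719 → i = 59.527°, r = 40.356°, D_min = 137.630°, rainbow angle = 42.370°.
Angular width = |40.646° − 42.370°| = 1.724°.

1.72°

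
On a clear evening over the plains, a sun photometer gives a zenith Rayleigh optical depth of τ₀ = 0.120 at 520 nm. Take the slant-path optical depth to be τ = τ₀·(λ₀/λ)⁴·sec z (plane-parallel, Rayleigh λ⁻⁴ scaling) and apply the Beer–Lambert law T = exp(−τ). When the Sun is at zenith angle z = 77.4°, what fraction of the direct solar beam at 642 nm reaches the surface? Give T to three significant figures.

sec 77.4° = 4.5841.
τ = 0.120 × (520/642)⁴ × 4.5841 = 0.120 × 0.4304 × 4.5841 = 0.2368.
T = exp(−0.2368) = 0.7892.

0.789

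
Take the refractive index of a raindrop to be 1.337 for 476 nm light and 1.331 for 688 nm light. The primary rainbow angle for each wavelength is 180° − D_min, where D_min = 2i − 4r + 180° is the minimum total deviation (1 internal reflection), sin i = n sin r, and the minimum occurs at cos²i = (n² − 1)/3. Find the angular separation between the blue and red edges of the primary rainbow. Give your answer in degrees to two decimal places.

At 476 nm (n = 1.337): cos²i = 0.26252 → i = 59.178°, r = 39.964°, D_min = 138.500°, rainbow angle = 41.500°.
At 688 nm (n = 1.331): cos²i = 0.25719 → i = 59.527°, r = 40.356°, D_min = 137.630°, rainbow angle = 42.370°.
Angular width = |41.500° − 42.370°| = 0.870°.

0.87°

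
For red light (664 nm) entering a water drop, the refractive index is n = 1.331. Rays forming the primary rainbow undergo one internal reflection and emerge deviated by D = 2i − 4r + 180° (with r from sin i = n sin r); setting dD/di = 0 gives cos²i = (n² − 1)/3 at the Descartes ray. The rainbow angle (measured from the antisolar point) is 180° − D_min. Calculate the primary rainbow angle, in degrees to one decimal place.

42.4°

cos²i = (1.77156 − 1)/3 = 0.25719; i = arccos(0.50714) = 59.527°.
sin r = sin 59.527°/1.331 = 0.64753; r = 40.356°.
D_min = 2·59.527° − 4·40.356° + 180° = 137.630°.
Rainbow angle = 180° − D_min = 42.370°.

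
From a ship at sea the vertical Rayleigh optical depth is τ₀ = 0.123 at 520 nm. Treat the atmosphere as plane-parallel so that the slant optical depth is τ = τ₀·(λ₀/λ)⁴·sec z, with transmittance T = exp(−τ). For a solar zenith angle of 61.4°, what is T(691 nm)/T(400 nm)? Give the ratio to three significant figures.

Airmass: sec 61.4° = 2.0890.
τ(691 nm) = 0.123 × (520/691)⁴ × 2.0890 = 0.123 × 0.3207 × 2.0890 = 0.0824.
τ(400 nm) = 0.123 × (520/400)⁴ × 2.0890 = 0.123 × 2.8561 × 2.0890 = 0.7339.
T(691)/T(400) = exp(τ_B − τ_A) = exp(0.6515) = 1.9184.

1.92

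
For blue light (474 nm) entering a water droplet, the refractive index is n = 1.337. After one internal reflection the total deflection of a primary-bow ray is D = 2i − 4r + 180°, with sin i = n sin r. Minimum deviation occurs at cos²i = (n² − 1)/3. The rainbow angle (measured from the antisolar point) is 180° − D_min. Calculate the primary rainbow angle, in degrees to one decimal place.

41.5°

cos²i = (1.78757 − 1)/3 = 0.26252; i = arccos(0.51237) = 59.178°.
sin r = sin 59.178°/1.337 = 0.64231; r = 39.964°.
D_min = 2·59.178° − 4·39.964° + 180° = 138.500°.
Rainbow angle = 180° − D_min = 41.500°.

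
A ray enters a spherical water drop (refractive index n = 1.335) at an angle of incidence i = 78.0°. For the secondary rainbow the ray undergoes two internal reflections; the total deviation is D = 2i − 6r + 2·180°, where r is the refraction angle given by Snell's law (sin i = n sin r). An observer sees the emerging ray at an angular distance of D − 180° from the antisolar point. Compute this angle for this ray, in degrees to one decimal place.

53.3°

sin r = sin 78.0° / 1.335 = 0.9781/1.335 = 0.7327; r = 47.11°.
D = 2·78.0° − 6·47.11° + 2·180° = 156.00° − 282.68° + 360° = 233.32°.
Angle from antisolar point = D − 180° = 53.32°.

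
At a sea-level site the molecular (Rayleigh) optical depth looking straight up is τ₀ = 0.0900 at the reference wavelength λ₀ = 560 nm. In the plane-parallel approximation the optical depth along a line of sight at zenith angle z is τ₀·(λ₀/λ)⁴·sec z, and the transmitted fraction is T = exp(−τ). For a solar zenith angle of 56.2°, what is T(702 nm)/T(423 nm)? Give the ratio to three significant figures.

1.54

Airmass: sec 56.2° = 1.7976.
τ(702 nm) = 0.0900 × (560/702)⁴ × 1.7976 = 0.0900 × 0.4050 × 1.7976 = 0.0655.
τ(423 nm) = 0.0900 × (560/423)⁴ × 1.7976 = 0.0900 × 3.0718 × 1.7976 = 0.4970.
T(702)/T(423) = exp(τ_B − τ_A) = exp(0.4315) = 1.5395.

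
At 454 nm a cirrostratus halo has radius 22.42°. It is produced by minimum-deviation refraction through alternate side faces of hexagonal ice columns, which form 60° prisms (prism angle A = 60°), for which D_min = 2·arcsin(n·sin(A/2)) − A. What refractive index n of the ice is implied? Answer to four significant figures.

1.318

Rearranging: n = sin((D_min + A)/2) / sin(A/2).
(D_min + A)/2 = (22.42° + 60°)/2 = 41.210°.
n = sin 41.210° / sin 30° = 0.6588 / 0.5000 = 1.3176.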